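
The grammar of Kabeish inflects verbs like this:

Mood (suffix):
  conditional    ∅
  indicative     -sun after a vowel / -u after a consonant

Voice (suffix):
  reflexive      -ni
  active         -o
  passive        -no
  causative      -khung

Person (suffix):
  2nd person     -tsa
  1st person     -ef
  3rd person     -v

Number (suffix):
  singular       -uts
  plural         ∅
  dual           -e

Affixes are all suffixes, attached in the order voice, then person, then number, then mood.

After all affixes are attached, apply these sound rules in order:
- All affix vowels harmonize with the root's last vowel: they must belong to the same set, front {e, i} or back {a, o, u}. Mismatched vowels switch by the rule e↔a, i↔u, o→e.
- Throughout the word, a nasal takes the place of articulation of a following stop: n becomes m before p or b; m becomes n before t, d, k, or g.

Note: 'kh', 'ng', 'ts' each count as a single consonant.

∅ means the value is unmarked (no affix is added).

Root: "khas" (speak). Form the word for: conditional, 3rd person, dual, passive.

Attach voice passive -no → khasno.
Attach person 3rd person -v → khasnov.
Attach number dual -e → khasnove.
mood = conditional: zero marking, form stays khasnove.
Apply vowel harmony: khasnove → khasnova.
Nasal assimilation: no change.

khasnova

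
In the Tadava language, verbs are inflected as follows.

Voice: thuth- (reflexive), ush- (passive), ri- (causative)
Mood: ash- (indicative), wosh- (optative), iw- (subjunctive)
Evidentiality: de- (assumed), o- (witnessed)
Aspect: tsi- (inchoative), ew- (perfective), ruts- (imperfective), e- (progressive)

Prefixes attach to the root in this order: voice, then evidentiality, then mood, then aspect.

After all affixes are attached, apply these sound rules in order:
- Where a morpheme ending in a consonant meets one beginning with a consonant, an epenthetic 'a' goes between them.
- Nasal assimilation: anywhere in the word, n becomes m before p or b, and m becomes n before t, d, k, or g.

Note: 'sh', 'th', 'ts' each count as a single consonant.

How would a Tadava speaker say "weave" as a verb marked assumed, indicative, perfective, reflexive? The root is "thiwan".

ewashadethuthathiwan

Attach voice reflexive thuth- → thuththiwan.
Attach evidentiality assumed de- → dethuththiwan.
Attach mood indicative ash- → ashdethuththiwan.
Attach aspect perfective ew- → ewashdethuththiwan.
Apply epenthesis: ewashdethuththiwan → ewashadethuthathiwan.
Nasal assimilation: no change.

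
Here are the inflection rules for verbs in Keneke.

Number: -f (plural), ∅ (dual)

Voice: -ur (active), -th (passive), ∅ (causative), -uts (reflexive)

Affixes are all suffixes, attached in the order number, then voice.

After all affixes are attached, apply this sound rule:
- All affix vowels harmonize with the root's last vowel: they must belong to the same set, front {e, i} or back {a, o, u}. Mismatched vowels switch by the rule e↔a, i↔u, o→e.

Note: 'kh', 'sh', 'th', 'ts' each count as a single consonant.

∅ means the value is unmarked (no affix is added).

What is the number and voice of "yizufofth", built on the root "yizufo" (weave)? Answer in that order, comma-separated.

Segment: yizufo-f-th.
number: -f → plural.
voice: -th → passive.

plural, passive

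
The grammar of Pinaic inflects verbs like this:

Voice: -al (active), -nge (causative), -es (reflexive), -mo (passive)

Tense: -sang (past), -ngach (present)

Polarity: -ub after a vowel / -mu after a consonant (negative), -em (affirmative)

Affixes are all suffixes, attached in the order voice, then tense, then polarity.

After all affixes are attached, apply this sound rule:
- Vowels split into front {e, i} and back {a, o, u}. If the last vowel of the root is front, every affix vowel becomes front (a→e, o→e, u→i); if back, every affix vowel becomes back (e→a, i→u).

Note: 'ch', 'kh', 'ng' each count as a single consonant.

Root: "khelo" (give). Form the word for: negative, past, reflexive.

kheloassangmu

Attach voice reflexive -es → kheloes.
Attach tense past -sang → kheloessang.
Attach polarity negative -mu (after consonant 'ng') → kheloessangmu.
Apply vowel harmony: kheloessangmu → kheloassangmu.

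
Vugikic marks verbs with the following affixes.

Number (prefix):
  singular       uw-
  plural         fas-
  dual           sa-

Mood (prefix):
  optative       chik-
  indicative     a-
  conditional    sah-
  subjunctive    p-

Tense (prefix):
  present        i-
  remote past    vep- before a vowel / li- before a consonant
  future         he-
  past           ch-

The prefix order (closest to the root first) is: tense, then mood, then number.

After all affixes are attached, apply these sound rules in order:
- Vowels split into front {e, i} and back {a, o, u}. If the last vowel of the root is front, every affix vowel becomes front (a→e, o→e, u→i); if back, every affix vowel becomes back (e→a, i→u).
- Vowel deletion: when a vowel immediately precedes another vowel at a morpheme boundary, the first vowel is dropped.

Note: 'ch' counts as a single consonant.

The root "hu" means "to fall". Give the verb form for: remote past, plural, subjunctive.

Attach tense remote past li- (before consonant 'h') → lihu.
Attach mood subjunctive p- → plihu.
Attach number plural fas- → fasplihu.
Apply vowel harmony: fasplihu → faspluhu.
Vowel deletion: no change.

faspluhu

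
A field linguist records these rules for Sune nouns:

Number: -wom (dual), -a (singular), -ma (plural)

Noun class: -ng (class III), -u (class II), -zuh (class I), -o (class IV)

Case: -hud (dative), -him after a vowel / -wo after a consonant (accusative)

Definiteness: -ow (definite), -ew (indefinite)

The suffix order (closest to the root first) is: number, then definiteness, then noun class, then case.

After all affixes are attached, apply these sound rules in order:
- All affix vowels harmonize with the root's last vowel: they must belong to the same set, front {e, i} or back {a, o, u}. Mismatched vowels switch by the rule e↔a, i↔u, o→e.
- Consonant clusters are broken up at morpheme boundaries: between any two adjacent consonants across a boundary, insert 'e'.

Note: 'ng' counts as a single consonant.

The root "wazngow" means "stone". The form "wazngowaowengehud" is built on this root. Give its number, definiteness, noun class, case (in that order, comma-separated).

singular, definite, class III, dative

Segment: wazngow-a-ow-ng-hud.
number: -a → singular.
definiteness: -ow → definite.
noun class: -ng → class III.
case: -hud → dative.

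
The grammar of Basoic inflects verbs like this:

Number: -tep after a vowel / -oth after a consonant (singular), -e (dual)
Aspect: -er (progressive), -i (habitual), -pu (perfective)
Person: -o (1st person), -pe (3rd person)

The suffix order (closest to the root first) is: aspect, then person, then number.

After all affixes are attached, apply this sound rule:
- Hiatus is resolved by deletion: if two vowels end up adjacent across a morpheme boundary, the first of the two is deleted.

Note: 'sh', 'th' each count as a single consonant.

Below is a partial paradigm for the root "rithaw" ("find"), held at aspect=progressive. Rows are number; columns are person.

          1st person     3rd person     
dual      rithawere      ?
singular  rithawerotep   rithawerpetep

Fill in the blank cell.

Attach aspect progressive -er → rithawer.
Attach person 3rd person -pe → rithawerpe.
Attach number dual -e → rithawerpee.
Apply vowel deletion: rithawerpee → rithawerpe.

rithawerpe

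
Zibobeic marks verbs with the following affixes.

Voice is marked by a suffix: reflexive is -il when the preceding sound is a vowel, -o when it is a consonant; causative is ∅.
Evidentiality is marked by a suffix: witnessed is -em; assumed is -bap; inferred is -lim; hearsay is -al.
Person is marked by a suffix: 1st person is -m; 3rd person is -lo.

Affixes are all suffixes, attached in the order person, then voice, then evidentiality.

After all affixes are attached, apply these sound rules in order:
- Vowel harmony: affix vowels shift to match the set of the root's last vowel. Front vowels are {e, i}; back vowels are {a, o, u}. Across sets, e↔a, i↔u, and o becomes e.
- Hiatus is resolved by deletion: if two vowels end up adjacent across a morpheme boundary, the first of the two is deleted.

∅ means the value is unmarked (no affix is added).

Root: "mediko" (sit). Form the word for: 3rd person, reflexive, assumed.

medikolulbap

Attach person 3rd person -lo → medikolo.
Attach voice reflexive -il (after vowel 'o') → medikoloil.
Attach evidentiality assumed -bap → medikoloilbap.
Apply vowel harmony: medikoloilbap → medikoloulbap.
Apply vowel deletion: medikoloulbap → medikolulbap.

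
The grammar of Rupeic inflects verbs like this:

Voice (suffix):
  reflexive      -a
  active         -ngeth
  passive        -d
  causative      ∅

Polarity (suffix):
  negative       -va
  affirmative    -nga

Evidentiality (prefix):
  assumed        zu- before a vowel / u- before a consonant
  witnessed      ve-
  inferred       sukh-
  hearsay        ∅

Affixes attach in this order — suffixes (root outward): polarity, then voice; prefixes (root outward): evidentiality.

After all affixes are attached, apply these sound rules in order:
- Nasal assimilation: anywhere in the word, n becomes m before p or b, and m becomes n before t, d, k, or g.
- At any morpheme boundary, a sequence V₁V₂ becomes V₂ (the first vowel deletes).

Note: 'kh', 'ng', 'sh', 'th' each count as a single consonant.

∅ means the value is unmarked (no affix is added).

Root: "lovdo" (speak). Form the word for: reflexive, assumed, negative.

ulovdova

Attach polarity negative -va → lovdova.
Attach voice reflexive -a → lovdovaa.
Attach evidentiality assumed u- (before consonant 'l') → ulovdovaa.
Nasal assimilation: no change.
Apply vowel deletion: ulovdovaa → ulovdova.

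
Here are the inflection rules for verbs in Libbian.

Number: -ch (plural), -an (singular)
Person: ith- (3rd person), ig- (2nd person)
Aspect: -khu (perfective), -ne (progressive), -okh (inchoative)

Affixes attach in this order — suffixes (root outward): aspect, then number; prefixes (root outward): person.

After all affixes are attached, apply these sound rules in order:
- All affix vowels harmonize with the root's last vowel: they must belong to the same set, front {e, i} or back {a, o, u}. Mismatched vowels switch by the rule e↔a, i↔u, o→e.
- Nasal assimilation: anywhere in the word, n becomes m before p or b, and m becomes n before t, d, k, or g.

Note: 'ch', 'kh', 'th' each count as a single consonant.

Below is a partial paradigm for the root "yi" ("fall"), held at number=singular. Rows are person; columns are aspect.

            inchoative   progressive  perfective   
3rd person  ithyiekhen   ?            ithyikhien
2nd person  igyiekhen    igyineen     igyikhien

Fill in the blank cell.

ithyineen

Attach aspect progressive -ne → yine.
Attach person 3rd person ith- → ithyine.
Attach number singular -an → ithyinean.
Apply vowel harmony: ithyinean → ithyineen.
Nasal assimilation: no change.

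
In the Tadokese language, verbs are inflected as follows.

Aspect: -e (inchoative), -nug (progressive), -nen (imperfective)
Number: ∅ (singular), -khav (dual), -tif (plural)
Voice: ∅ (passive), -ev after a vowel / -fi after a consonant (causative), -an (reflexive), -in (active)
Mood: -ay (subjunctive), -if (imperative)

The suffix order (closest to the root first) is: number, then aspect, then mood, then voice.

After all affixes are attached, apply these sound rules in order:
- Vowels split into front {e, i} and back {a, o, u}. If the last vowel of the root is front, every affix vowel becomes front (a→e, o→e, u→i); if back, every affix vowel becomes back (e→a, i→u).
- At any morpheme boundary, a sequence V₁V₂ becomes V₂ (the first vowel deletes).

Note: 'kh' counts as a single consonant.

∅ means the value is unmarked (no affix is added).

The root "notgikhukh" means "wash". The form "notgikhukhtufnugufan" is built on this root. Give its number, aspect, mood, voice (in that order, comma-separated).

plural, progressive, imperative, reflexive

Segment: notgikhukh-tif-nug-if-an.
number: -tif → plural.
aspect: -nug → progressive.
mood: -if → imperative.
voice: -an → reflexive.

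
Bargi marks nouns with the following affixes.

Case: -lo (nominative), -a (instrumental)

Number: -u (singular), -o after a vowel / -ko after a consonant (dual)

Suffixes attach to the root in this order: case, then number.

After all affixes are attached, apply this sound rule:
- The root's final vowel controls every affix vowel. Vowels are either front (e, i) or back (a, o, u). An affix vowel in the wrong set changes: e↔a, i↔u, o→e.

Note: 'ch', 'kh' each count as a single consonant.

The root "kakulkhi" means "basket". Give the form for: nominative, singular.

Attach case nominative -lo → kakulkhilo.
Attach number singular -u → kakulkhilou.
Apply vowel harmony: kakulkhilou → kakulkhilei.

kakulkhilei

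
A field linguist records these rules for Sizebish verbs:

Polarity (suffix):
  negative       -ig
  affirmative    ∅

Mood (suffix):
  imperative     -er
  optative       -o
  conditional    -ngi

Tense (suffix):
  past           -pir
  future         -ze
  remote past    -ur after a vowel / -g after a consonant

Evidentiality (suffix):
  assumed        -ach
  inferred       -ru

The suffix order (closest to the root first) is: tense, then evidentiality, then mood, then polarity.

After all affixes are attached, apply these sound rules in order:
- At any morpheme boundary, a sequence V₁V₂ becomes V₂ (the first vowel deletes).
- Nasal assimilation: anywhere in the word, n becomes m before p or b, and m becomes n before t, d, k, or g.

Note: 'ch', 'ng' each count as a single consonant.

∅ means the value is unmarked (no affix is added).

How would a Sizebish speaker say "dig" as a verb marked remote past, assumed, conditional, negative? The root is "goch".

Attach tense remote past -g (after consonant 'ch') → gochg.
Attach evidentiality assumed -ach → gochgach.
Attach mood conditional -ngi → gochgachngi.
Attach polarity negative -ig → gochgachngiig.
Apply vowel deletion: gochgachngiig → gochgachngig.
Nasal assimilation: no change.

gochgachngig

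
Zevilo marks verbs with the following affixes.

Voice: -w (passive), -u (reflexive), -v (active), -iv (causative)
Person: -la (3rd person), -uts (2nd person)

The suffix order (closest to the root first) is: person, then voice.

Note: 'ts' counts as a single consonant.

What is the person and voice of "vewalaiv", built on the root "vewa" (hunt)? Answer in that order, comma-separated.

Segment: vewa-la-iv.
person: -la → 3rd person.
voice: -iv → causative.

3rd person, causative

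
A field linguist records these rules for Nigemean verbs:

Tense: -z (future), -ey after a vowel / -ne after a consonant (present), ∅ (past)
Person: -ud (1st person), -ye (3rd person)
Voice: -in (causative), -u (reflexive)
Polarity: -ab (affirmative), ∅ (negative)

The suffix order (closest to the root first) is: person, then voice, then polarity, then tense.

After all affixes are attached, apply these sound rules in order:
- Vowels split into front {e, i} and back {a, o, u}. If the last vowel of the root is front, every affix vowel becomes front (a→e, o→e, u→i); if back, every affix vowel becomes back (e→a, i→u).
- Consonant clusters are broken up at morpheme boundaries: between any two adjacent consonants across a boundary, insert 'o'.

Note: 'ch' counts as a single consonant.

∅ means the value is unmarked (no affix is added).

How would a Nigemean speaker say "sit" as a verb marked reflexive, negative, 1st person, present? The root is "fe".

feidiey

Attach person 1st person -ud → feud.
Attach voice reflexive -u → feudu.
polarity = negative: zero marking, form stays feudu.
Attach tense present -ey (after vowel 'u') → feuduey.
Apply vowel harmony: feuduey → feidiey.
Epenthesis: no change.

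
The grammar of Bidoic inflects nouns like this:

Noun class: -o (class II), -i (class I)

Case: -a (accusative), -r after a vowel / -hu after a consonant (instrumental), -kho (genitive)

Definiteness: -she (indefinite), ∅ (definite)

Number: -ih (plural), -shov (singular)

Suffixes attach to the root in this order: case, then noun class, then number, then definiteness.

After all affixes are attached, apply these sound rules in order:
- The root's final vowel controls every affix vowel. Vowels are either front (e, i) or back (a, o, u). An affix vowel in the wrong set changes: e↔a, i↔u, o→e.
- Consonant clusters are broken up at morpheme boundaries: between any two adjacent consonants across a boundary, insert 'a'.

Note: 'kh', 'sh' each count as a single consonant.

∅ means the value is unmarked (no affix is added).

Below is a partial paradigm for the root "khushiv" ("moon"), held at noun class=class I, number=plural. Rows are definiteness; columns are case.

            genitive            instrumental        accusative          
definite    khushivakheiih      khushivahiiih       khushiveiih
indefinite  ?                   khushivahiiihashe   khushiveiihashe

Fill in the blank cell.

Attach case genitive -kho → khushivkho.
Attach noun class class I -i → khushivkhoi.
Attach number plural -ih → khushivkhoiih.
Attach definiteness indefinite -she → khushivkhoiihshe.
Apply vowel harmony: khushivkhoiihshe → khushivkheiihshe.
Apply epenthesis: khushivkheiihshe → khushivakheiihashe.

khushivakheiihashe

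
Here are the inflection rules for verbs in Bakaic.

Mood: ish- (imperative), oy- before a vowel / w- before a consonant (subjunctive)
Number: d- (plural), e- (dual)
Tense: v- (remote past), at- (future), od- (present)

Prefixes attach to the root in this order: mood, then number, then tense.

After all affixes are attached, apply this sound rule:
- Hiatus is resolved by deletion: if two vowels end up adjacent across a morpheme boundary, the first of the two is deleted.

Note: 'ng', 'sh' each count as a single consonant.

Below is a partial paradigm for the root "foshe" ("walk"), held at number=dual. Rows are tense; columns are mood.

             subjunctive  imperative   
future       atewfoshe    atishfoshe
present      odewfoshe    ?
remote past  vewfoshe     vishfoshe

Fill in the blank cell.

odishfoshe

Attach mood imperative ish- → ishfoshe.
Attach number dual e- → eishfoshe.
Attach tense present od- → odeishfoshe.
Apply vowel deletion: odeishfoshe → odishfoshe.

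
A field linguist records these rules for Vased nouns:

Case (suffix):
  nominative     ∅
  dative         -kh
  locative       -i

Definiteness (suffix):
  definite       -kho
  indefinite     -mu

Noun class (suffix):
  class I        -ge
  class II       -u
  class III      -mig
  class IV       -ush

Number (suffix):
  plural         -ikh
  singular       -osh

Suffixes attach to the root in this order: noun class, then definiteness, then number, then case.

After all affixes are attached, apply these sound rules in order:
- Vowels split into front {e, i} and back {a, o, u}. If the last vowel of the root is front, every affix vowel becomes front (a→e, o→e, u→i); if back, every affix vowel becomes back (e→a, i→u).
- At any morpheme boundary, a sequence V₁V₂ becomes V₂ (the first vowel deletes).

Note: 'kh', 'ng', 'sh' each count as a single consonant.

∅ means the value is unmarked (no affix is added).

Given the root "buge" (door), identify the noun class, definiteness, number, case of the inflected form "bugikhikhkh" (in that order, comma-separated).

Segment: buge-u-kho-ikh-kh.
noun class: -u → class II.
definiteness: -kho → definite.
number: -ikh → plural.
case: -kh → dative.

class II, definite, plural, dative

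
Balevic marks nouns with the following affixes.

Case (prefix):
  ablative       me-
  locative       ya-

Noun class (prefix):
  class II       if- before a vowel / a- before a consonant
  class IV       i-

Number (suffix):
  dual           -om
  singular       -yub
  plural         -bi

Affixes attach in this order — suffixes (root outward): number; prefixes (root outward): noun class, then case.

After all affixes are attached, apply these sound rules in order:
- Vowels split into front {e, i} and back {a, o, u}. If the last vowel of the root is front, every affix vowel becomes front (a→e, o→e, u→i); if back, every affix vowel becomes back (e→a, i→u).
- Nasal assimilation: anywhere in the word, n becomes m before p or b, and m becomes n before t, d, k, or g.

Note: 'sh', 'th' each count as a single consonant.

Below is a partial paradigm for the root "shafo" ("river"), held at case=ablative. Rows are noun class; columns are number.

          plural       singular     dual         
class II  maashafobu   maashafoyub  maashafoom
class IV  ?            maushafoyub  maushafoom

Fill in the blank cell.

Attach noun class class IV i- → ishafo.
Attach case ablative me- → meishafo.
Attach number plural -bi → meishafobi.
Apply vowel harmony: meishafobi → maushafobu.
Nasal assimilation: no change.

maushafobu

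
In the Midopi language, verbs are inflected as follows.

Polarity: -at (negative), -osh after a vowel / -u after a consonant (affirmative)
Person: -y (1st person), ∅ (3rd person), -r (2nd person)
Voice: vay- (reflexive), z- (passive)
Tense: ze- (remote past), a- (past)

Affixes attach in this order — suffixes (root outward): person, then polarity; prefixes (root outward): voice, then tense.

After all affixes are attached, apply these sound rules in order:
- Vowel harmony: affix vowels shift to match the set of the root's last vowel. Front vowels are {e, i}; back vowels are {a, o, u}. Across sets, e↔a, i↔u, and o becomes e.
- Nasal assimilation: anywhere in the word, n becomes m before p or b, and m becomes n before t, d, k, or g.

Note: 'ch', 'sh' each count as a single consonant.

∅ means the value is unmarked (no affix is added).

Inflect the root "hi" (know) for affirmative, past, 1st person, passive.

Attach person 1st person -y → hiy.
Attach voice passive z- → zhiy.
Attach tense past a- → azhiy.
Attach polarity affirmative -u (after consonant 'y') → azhiyu.
Apply vowel harmony: azhiyu → ezhiyi.
Nasal assimilation: no change.

ezhiyi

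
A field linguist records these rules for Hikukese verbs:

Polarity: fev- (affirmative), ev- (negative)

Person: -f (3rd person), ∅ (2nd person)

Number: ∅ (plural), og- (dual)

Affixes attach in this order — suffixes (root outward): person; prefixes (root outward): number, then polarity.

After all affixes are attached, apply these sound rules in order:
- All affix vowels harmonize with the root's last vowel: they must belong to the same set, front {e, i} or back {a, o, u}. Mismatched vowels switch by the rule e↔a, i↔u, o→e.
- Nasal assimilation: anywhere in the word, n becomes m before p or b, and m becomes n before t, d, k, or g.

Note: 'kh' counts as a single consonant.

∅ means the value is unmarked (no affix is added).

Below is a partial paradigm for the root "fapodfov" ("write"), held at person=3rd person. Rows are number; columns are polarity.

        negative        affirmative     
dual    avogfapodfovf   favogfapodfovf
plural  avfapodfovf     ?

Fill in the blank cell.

Attach person 3rd person -f → fapodfovf.
number = plural: zero marking, form stays fapodfovf.
Attach polarity affirmative fev- → fevfapodfovf.
Apply vowel harmony: fevfapodfovf → favfapodfovf.
Nasal assimilation: no change.

favfapodfovf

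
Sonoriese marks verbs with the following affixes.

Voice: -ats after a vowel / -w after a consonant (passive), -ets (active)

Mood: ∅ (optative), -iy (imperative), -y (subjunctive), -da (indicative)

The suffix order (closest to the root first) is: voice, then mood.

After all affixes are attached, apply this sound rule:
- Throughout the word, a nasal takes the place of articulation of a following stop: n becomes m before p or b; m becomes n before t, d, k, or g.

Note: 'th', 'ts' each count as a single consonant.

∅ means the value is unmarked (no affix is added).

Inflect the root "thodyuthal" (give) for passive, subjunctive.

Attach voice passive -w (after consonant 'l') → thodyuthalw.
Attach mood subjunctive -y → thodyuthalwy.
Nasal assimilation: no change.

thodyuthalwy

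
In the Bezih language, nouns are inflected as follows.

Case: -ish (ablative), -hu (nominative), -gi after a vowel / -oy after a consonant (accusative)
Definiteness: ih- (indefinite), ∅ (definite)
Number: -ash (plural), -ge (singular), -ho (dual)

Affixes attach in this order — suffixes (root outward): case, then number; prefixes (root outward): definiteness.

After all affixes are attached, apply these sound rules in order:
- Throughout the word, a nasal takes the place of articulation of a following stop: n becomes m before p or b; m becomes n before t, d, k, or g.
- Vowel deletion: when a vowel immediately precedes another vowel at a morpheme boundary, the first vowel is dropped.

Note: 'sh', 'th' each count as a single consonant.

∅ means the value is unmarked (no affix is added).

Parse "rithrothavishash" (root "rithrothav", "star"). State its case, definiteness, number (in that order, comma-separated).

ablative, definite, plural

Segment: rithrothav-ish-ash.
case: -ish → ablative.
definiteness: ∅ → definite.
number: -ash → plural.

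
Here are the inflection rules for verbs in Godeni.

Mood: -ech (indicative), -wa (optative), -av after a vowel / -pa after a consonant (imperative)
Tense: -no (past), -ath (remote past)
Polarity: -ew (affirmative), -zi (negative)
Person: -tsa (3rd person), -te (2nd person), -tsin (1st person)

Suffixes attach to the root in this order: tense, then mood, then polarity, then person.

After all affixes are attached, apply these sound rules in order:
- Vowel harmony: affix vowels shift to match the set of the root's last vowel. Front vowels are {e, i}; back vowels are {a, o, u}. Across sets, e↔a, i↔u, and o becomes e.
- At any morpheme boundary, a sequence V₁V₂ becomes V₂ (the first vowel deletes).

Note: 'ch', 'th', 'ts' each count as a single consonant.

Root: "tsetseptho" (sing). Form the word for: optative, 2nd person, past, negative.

tsetsepthonowazuta

Attach tense past -no → tsetsepthono.
Attach mood optative -wa → tsetsepthonowa.
Attach polarity negative -zi → tsetsepthonowazi.
Attach person 2nd person -te → tsetsepthonowazite.
Apply vowel harmony: tsetsepthonowazite → tsetsepthonowazuta.
Vowel deletion: no change.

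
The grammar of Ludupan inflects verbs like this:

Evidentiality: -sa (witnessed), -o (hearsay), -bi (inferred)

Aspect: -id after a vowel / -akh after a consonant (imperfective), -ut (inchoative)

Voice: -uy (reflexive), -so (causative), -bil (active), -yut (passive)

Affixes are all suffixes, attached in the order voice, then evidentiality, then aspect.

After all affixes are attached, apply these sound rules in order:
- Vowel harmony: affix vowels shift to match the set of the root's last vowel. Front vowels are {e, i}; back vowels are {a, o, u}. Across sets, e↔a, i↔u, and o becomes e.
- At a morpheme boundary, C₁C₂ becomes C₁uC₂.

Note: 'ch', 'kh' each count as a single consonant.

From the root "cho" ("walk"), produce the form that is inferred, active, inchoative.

Attach voice active -bil → chobil.
Attach evidentiality inferred -bi → chobilbi.
Attach aspect inchoative -ut → chobilbiut.
Apply vowel harmony: chobilbiut → chobulbuut.
Apply epenthesis: chobulbuut → chobulubuut.

chobulubuut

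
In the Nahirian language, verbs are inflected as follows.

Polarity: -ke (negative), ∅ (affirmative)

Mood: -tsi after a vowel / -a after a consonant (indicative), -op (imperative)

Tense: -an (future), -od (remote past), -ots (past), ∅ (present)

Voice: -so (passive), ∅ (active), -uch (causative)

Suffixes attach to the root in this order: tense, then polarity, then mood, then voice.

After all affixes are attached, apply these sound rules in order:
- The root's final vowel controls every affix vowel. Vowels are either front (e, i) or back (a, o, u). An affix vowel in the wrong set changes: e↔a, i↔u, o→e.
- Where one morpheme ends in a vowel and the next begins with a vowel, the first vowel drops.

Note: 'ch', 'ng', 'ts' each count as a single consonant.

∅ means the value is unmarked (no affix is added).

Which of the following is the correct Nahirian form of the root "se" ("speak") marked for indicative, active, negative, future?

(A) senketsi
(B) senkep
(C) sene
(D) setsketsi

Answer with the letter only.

Attach tense future -an → sean.
Attach polarity negative -ke → seanke.
Attach mood indicative -tsi (after vowel 'e') → seanketsi.
voice = active: zero marking, form stays seanketsi.
Apply vowel harmony: seanketsi → seenketsi.
Apply vowel deletion: seenketsi → senketsi.
So the correct form is senketsi, option (A).
(C) sene is wrong: it uses affirmative instead of negative for polarity.
(D) setsketsi is wrong: it uses past instead of future for tense.
(B) senkep is wrong: it uses imperative instead of indicative for mood.

A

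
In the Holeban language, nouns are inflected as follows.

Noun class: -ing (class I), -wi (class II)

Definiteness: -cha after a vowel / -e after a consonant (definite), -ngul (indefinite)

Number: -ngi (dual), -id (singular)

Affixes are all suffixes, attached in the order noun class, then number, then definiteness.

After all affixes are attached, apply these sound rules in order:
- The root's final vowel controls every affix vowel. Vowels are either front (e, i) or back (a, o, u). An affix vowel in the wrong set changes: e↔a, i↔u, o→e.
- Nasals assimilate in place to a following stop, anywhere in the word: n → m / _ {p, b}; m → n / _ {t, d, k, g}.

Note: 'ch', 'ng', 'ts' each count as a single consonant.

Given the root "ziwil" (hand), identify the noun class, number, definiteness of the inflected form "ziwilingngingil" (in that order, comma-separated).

class I, dual, indefinite

Segment: ziwil-ing-ngi-ngul.
noun class: -ing → class I.
number: -ngi → dual.
definiteness: -ngul → indefinite.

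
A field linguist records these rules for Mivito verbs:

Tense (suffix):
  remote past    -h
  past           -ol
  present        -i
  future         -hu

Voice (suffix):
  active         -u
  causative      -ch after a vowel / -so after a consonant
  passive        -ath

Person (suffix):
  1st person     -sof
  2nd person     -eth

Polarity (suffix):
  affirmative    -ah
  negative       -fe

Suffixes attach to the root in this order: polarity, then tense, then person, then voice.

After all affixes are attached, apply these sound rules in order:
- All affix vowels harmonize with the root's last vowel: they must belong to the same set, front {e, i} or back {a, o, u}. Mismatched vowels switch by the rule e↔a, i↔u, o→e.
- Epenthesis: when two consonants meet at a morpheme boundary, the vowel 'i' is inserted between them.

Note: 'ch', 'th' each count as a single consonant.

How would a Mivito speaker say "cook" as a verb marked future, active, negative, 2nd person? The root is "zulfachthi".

zulfachthifehiethi

Attach polarity negative -fe → zulfachthife.
Attach tense future -hu → zulfachthifehu.
Attach person 2nd person -eth → zulfachthifehueth.
Attach voice active -u → zulfachthifehuethu.
Apply vowel harmony: zulfachthifehuethu → zulfachthifehiethi.
Epenthesis: no change.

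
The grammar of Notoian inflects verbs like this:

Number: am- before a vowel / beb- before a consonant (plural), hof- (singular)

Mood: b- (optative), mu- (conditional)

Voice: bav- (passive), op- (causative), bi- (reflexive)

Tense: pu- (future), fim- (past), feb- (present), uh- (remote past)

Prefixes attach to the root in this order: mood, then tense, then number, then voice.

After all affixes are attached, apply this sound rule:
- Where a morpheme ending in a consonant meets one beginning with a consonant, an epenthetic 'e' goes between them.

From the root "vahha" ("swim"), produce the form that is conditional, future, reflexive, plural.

Attach mood conditional mu- → muvahha.
Attach tense future pu- → pumuvahha.
Attach number plural beb- (before consonant 'p') → bebpumuvahha.
Attach voice reflexive bi- → bibebpumuvahha.
Apply epenthesis: bibebpumuvahha → bibebepumuvahha.

bibebepumuvahha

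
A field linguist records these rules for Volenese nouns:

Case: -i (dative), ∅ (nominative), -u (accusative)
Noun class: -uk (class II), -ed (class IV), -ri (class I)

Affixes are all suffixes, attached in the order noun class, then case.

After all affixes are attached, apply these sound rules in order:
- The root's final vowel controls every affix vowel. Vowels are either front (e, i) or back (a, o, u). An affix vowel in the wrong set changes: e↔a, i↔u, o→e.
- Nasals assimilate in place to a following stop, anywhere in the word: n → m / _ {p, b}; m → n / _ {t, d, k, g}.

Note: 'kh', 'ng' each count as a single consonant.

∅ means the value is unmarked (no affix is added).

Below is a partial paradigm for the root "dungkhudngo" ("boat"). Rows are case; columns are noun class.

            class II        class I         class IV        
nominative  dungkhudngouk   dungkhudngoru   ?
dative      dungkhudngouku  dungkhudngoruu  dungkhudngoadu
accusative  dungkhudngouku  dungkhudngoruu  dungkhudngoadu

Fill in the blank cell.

dungkhudngoad

Attach noun class class IV -ed → dungkhudngoed.
case = nominative: zero marking, form stays dungkhudngoed.
Apply vowel harmony: dungkhudngoed → dungkhudngoad.
Nasal assimilation: no change.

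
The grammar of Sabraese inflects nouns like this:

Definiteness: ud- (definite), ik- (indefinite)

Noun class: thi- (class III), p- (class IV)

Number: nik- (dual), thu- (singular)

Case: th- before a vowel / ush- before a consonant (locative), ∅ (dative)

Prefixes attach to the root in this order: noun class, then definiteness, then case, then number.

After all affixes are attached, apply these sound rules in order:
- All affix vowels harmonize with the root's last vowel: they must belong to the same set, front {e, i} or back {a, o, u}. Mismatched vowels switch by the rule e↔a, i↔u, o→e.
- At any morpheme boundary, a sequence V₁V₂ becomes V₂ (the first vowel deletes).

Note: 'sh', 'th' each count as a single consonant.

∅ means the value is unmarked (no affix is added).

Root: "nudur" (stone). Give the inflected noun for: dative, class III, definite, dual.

nukudthunudur

Attach noun class class III thi- → thinudur.
Attach definiteness definite ud- → udthinudur.
case = dative: zero marking, form stays udthinudur.
Attach number dual nik- → nikudthinudur.
Apply vowel harmony: nikudthinudur → nukudthunudur.
Vowel deletion: no change.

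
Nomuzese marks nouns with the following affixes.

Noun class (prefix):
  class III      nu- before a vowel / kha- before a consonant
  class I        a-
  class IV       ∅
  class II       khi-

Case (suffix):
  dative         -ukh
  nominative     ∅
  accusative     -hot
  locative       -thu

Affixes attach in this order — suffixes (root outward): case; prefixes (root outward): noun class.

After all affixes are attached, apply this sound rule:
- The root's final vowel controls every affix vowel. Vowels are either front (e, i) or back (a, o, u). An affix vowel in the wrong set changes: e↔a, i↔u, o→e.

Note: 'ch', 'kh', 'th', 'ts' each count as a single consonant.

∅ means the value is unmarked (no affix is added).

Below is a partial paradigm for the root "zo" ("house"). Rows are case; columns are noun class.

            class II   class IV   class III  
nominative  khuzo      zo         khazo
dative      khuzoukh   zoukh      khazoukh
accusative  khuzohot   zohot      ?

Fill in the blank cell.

khazohot

Attach noun class class III kha- (before consonant 'z') → khazo.
Attach case accusative -hot → khazohot.
Vowel harmony: no change.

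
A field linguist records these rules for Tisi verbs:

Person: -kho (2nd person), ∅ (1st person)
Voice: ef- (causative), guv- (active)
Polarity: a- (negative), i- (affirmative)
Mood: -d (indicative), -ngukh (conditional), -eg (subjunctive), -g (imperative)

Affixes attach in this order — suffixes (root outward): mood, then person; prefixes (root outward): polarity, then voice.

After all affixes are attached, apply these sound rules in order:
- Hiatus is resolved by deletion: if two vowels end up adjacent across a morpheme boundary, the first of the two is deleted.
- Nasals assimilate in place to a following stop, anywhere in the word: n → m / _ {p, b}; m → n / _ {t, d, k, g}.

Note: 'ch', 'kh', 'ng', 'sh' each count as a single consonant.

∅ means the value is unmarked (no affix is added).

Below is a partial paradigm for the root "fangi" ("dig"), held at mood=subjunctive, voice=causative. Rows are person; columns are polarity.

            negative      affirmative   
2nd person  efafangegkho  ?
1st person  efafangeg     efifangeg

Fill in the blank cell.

efifangegkho

Attach mood subjunctive -eg → fangieg.
Attach polarity affirmative i- → ifangieg.
Attach person 2nd person -kho → ifangiegkho.
Attach voice causative ef- → efifangiegkho.
Apply vowel deletion: efifangiegkho → efifangegkho.
Nasal assimilation: no change.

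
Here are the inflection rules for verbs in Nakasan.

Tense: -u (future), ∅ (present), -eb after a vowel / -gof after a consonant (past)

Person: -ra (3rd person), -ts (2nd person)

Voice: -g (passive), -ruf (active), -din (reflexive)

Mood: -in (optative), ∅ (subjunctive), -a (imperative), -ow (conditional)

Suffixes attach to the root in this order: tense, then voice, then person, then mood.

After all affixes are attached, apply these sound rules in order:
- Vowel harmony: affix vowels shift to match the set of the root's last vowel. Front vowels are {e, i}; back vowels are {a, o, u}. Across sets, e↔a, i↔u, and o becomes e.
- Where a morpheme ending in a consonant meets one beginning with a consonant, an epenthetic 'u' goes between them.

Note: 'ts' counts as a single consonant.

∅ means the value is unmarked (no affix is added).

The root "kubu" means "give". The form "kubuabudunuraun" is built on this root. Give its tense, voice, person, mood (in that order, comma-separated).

Segment: kubu-eb-din-ra-in.
tense: -eb/gof → past.
voice: -din → reflexive.
person: -ra → 3rd person.
mood: -in → optative.

past, reflexive, 3rd person, optative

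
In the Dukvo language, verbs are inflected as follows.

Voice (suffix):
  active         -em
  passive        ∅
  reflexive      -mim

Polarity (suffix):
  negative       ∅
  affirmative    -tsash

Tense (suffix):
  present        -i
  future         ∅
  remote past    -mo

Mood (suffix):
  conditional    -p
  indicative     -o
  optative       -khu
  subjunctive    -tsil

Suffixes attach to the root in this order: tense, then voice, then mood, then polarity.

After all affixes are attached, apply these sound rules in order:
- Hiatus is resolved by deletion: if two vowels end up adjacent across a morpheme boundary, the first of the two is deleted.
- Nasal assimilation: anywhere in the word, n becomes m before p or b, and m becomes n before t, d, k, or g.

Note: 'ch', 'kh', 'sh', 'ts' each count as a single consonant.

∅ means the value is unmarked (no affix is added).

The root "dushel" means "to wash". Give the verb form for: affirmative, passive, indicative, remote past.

dushelmotsash

Attach tense remote past -mo → dushelmo.
voice = passive: zero marking, form stays dushelmo.
Attach mood indicative -o → dushelmoo.
Attach polarity affirmative -tsash → dushelmootsash.
Apply vowel deletion: dushelmootsash → dushelmotsash.
Nasal assimilation: no change.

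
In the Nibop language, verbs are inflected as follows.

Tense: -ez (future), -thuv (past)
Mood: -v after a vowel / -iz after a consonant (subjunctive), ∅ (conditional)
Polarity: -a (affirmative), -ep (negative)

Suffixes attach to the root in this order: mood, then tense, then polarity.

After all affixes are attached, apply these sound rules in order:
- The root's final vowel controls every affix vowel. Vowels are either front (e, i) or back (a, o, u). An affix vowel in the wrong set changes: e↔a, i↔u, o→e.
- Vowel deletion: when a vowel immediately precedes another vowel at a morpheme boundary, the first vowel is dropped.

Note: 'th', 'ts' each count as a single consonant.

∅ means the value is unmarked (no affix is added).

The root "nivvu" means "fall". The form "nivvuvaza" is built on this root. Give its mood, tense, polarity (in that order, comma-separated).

Segment: nivvu-v-ez-a.
mood: -v/iz → subjunctive.
tense: -ez → future.
polarity: -a → affirmative.

subjunctive, future, affirmative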